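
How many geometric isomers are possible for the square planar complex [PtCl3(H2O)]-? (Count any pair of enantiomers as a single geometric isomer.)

1

A square has two trans pairs of vertices; adjacent vertices are cis.
Only one geometric arrangement is possible.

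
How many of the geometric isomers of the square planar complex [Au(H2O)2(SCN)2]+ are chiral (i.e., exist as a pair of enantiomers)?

A square has two trans pairs of vertices; adjacent vertices are cis.
The distinct arrangements are (2 in all): H2O cis; H2O trans.
Each arrangement has an internal mirror plane or centre of symmetry, so none is chiral.

0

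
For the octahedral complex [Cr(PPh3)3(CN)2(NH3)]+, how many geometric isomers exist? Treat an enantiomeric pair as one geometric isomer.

3

In an octahedral complex each vertex has one trans partner and four cis neighbours.
The distinct arrangements are (3 in all): PPh3 mer, CN trans; PPh3 mer, CN cis; PPh3 fac, CN cis.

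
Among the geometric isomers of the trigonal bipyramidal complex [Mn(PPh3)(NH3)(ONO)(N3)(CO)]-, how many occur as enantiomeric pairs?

In a trigonal bipyramid the two axial positions differ from the three equatorial ones.
Exhaustive case analysis gives 10 geometric isomers.
Of these, 10 lack any improper symmetry element and so occur as enantiomeric pairs, giving 10 + 10 = 20 stereoisomers in total.

10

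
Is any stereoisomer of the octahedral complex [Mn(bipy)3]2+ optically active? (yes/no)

Each bipy is bidentate and must span two cis positions.
Only one geometric arrangement is possible; it has no improper symmetry element, so it exists as a pair of enantiomers (2 stereoisomers).

yes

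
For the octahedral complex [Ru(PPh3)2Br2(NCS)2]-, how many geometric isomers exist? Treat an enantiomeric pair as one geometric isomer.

Systematic placement gives 5 geometric isomers: PPh3 trans, Br trans, NCS trans; PPh3 cis, Br trans, NCS cis; PPh3 trans, Br cis, NCS cis; PPh3 cis, Br cis, NCS cis (chiral); PPh3 cis, Br cis, NCS trans.

5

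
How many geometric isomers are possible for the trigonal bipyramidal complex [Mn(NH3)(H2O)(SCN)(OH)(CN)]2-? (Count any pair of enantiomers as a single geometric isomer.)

A trigonal bipyramid has two axial and three equatorial sites, which are chemically inequivalent.
Exhaustive case analysis gives 10 geometric isomers.

10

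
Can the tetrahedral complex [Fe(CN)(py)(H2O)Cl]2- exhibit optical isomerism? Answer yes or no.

yes

Only one geometric arrangement is possible; it has no improper symmetry element, so it exists as a pair of enantiomers (2 stereoisomers).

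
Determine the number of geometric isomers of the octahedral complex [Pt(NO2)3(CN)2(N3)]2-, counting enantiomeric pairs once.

3

Working through the distinct placements yields 3 geometric isomers: NO2 mer, CN trans; NO2 mer, CN cis; NO2 fac, CN cis.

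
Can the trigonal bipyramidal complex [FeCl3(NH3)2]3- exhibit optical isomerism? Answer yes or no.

no

A trigonal bipyramid has two axial and three equatorial sites, which are chemically inequivalent.
Systematic placement gives 3 geometric isomers: NH3 both equatorial; NH3 one axial, one equatorial; NH3 both axial.
Each arrangement has an internal mirror plane or centre of symmetry, so none is chiral.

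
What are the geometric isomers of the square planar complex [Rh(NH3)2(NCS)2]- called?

In a square planar complex each vertex has one trans partner and two cis neighbours.
The distinct arrangements are (2 in all): NH3 cis; NH3 trans.

cis and trans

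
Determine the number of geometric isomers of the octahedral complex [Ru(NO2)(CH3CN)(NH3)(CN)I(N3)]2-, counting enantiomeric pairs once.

15

The six octahedral sites form three mutually perpendicular trans pairs.
Exhaustive case analysis gives 15 geometric isomers.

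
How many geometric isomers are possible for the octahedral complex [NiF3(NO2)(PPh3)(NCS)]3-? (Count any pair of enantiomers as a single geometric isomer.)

4

The distinct arrangements are (4 in all): F mer (3 arrangements); F fac (chiral).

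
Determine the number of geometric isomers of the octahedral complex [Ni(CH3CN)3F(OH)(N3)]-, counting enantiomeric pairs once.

4

The distinct arrangements are (4 in all): CH3CN mer (3 arrangements); CH3CN fac (chiral).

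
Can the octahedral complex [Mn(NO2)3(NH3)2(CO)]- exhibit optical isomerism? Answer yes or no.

no

In an octahedral complex each vertex has one trans partner and four cis neighbours.
Working through the distinct placements yields 3 geometric isomers: NO2 mer, NH3 cis; NO2 mer, NH3 trans; NO2 fac, NH3 cis.
Each arrangement has an internal mirror plane or centre of symmetry, so none is chiral.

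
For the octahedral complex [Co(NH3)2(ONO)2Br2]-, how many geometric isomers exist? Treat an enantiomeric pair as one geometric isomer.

The six octahedral sites form three mutually perpendicular trans pairs.
Systematic placement gives 5 geometric isomers: NH3 trans, ONO trans, Br trans; NH3 cis, ONO cis, Br trans; NH3 cis, ONO trans, Br cis; NH3 cis, ONO cis, Br cis (chiral); NH3 trans, ONO cis, Br cis.

5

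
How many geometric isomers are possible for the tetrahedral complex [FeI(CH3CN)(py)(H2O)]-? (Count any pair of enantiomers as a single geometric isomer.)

1

Only one geometric arrangement is possible; it has no improper symmetry element, so it exists as a pair of enantiomers (2 stereoisomers).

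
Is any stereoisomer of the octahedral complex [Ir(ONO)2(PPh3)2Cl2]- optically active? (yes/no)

yes

An octahedron has six vertices in three trans pairs; every non-trans pair is cis.
Working through the distinct placements yields 5 geometric isomers: ONO trans, PPh3 trans, Cl trans; ONO cis, PPh3 cis, Cl trans; ONO cis, PPh3 trans, Cl cis; ONO cis, PPh3 cis, Cl cis (chiral); ONO trans, PPh3 cis, Cl cis.
One of these lacks any improper symmetry element and so occurs as an enantiomeric pair, giving 5 + 1 = 6 stereoisomers in total.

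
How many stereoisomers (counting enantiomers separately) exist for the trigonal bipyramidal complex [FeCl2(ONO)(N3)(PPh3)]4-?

10

A trigonal bipyramid has two axial and three equatorial sites, which are chemically inequivalent.
Exhaustive case analysis gives 7 geometric isomers.
Of these, 3 lack any improper symmetry element and so occur as enantiomeric pairs, giving 7 + 3 = 10 stereoisomers in total.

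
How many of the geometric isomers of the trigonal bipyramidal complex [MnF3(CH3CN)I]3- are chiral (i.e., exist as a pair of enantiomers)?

In a trigonal bipyramid the two axial positions differ from the three equatorial ones.
Systematic placement gives 4 geometric isomers: CH3CN axial, I equatorial; CH3CN axial, I axial; CH3CN equatorial, I equatorial; CH3CN equatorial, I axial.
Each arrangement has an internal mirror plane or centre of symmetry, so none is chiral.

0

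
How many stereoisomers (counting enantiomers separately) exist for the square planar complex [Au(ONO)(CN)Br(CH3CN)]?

3

A square has two trans pairs of vertices; adjacent vertices are cis.
The distinct arrangements are (3 in all): (Br/CN trans, CH3CN/ONO trans); (Br/ONO trans, CH3CN/CN trans); (Br/CH3CN trans, CN/ONO trans).
Each arrangement has an internal mirror plane or centre of symmetry, so none is chiral.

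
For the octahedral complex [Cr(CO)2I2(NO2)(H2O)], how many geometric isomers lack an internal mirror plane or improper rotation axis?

An octahedron has six vertices in three trans pairs; every non-trans pair is cis.
Working through the distinct placements yields 6 geometric isomers: CO trans, I cis; CO trans, I trans; CO cis, I cis (3 arrangements, 2 chiral); CO cis, I trans.
Of these, 2 lack any improper symmetry element and so occur as enantiomeric pairs, giving 6 + 2 = 8 stereoisomers in total.

2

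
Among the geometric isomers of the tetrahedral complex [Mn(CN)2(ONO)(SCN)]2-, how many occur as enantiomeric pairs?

In a tetrahedral complex all four positions are equivalent and every pair of ligands is adjacent — there is no cis/trans distinction.
Only one geometric arrangement is possible.

0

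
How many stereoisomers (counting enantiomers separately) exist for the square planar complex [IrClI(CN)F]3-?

3

The distinct arrangements are (3 in all): (CN/F trans, Cl/I trans); (CN/I trans, Cl/F trans); (CN/Cl trans, F/I trans).
Each arrangement has an internal mirror plane or centre of symmetry, so none is chiral.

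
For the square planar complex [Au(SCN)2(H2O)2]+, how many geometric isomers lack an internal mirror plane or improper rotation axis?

There are 2 geometric isomers: SCN cis; SCN trans.
Each arrangement has an internal mirror plane or centre of symmetry, so none is chiral.

0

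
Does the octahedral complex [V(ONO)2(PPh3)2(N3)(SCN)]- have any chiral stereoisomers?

The six octahedral sites form three mutually perpendicular trans pairs.
Working through the distinct placements yields 6 geometric isomers: ONO cis, PPh3 cis (3 arrangements, 2 chiral); ONO cis, PPh3 trans; ONO trans, PPh3 cis; ONO trans, PPh3 trans.
Of these, 2 lack any improper symmetry element and so occur as enantiomeric pairs, giving 6 + 2 = 8 stereoisomers in total.

yes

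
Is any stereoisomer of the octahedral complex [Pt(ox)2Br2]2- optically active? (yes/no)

yes

In an octahedral complex each vertex has one trans partner and four cis neighbours.
Each ox is bidentate and must span two cis positions.
Systematic placement gives 2 geometric isomers: Br trans; Br cis (chiral).
One of these lacks any improper symmetry element and so occurs as an enantiomeric pair, giving 2 + 1 = 3 stereoisomers in total.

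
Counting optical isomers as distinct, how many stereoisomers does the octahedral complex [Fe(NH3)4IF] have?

2

An octahedron has six vertices in three trans pairs; every non-trans pair is cis.
Systematic placement gives 2 geometric isomers: I and F mutually trans; I and F mutually cis.
Each arrangement has an internal mirror plane or centre of symmetry, so none is chiral.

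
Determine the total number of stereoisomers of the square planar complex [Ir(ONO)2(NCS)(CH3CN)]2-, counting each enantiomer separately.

2

A square has two trans pairs of vertices; adjacent vertices are cis.
Working through the distinct placements yields 2 geometric isomers: ONO cis; ONO trans.
Each arrangement has an internal mirror plane or centre of symmetry, so none is chiral.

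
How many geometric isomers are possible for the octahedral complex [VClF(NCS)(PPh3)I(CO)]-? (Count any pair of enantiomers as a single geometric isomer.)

The six octahedral sites form three mutually perpendicular trans pairs.
Exhaustive case analysis gives 15 geometric isomers.

15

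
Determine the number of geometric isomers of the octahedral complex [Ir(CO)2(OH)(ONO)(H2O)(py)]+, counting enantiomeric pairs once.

9

The six octahedral sites form three mutually perpendicular trans pairs.
Exhaustive case analysis gives 9 geometric isomers.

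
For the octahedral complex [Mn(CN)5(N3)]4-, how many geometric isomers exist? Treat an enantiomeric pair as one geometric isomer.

In an octahedral complex each vertex has one trans partner and four cis neighbours.
Only one geometric arrangement is possible.

1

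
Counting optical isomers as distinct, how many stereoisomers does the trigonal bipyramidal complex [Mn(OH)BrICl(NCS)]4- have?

20

A trigonal bipyramid has two axial and three equatorial sites, which are chemically inequivalent.
Exhaustive case analysis gives 10 geometric isomers.
Of these, 10 lack any improper symmetry element and so occur as enantiomeric pairs, giving 10 + 10 = 20 stereoisomers in total.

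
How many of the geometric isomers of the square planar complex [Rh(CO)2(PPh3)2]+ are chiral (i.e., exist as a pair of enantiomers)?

0

In a square planar complex each vertex has one trans partner and two cis neighbours.
There are 2 geometric isomers: CO cis; CO trans.
Each arrangement has an internal mirror plane or centre of symmetry, so none is chiral.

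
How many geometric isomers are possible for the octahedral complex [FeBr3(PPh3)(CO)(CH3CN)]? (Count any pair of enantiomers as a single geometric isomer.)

An octahedron has six vertices in three trans pairs; every non-trans pair is cis.
There are 4 geometric isomers: Br mer (3 arrangements); Br fac (chiral).

4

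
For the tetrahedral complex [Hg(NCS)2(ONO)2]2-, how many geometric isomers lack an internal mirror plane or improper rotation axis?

In a tetrahedral complex all four positions are equivalent and every pair of ligands is adjacent — there is no cis/trans distinction.
Only one geometric arrangement is possible.

0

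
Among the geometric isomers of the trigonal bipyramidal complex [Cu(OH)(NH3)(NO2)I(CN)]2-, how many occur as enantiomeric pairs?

10

Placing the ligands in turn and identifying arrangements related by rotation or reflection leaves 10 distinct geometric isomers.
Of these, 10 lack any improper symmetry element and so occur as enantiomeric pairs, giving 10 + 10 = 20 stereoisomers in total.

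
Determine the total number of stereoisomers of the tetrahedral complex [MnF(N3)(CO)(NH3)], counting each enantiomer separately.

2

Only one geometric arrangement is possible; it has no improper symmetry element, so it exists as a pair of enantiomers (2 stereoisomers).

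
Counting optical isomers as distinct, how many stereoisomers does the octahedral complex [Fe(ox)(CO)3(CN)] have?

The six octahedral sites form three mutually perpendicular trans pairs.
Each ox is bidentate and must span two cis positions.
There are 2 geometric isomers: CO fac; CO mer.
Each arrangement has an internal mirror plane or centre of symmetry, so none is chiral.

2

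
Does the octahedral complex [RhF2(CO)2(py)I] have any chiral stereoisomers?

yes

The six octahedral sites form three mutually perpendicular trans pairs.
The distinct arrangements are (6 in all): F trans, CO trans; F cis, CO trans; F cis, CO cis (3 arrangements, 2 chiral); F trans, CO cis.
Of these, 2 lack any improper symmetry element and so occur as enantiomeric pairs, giving 6 + 2 = 8 stereoisomers in total.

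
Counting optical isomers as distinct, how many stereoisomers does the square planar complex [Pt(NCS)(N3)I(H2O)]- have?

3

In a square planar complex each vertex has one trans partner and two cis neighbours.
There are 3 geometric isomers: (H2O/N3 trans, I/NCS trans); (H2O/NCS trans, I/N3 trans); (H2O/I trans, N3/NCS trans).
Each arrangement has an internal mirror plane or centre of symmetry, so none is chiral.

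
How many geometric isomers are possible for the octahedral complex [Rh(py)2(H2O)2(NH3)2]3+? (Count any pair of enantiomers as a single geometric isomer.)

5

An octahedron has six vertices in three trans pairs; every non-trans pair is cis.
The distinct arrangements are (5 in all): py trans, H2O trans, NH3 trans; py cis, H2O trans, NH3 cis; py trans, H2O cis, NH3 cis; py cis, H2O cis, NH3 cis (chiral); py cis, H2O cis, NH3 trans.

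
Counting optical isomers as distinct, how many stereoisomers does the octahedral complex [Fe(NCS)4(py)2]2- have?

The six octahedral sites form three mutually perpendicular trans pairs.
Systematic placement gives 2 geometric isomers: py trans; py cis.
Each arrangement has an internal mirror plane or centre of symmetry, so none is chiral.

2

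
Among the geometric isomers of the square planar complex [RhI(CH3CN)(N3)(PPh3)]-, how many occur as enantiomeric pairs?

0

A square has two trans pairs of vertices; adjacent vertices are cis.
There are 3 geometric isomers: (CH3CN/N3 trans, I/PPh3 trans); (CH3CN/PPh3 trans, I/N3 trans); (CH3CN/I trans, N3/PPh3 trans).
Each arrangement has an internal mirror plane or centre of symmetry, so none is chiral.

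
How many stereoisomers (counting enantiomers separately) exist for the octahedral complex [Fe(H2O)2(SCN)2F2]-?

6

An octahedron has six vertices in three trans pairs; every non-trans pair is cis.
There are 5 geometric isomers: H2O trans, SCN trans, F trans; H2O cis, SCN cis, F trans; H2O cis, SCN trans, F cis; H2O cis, SCN cis, F cis (chiral); H2O trans, SCN cis, F cis.
One of these lacks any improper symmetry element and so occurs as an enantiomeric pair, giving 5 + 1 = 6 stereoisomers in total.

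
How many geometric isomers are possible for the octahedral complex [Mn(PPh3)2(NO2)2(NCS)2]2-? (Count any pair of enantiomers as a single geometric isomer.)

5

An octahedron has six vertices in three trans pairs; every non-trans pair is cis.
There are 5 geometric isomers: PPh3 trans, NO2 trans, NCS trans; PPh3 cis, NO2 cis, NCS trans; PPh3 trans, NO2 cis, NCS cis; PPh3 cis, NO2 cis, NCS cis (chiral); PPh3 cis, NO2 trans, NCS cis.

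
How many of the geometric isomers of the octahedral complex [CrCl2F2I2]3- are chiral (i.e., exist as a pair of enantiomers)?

The six octahedral sites form three mutually perpendicular trans pairs.
There are 5 geometric isomers: Cl trans, F trans, I trans; Cl trans, F cis, I cis; Cl cis, F cis, I trans; Cl cis, F cis, I cis (chiral); Cl cis, F trans, I cis.
One of these lacks any improper symmetry element and so occurs as an enantiomeric pair, giving 5 + 1 = 6 stereoisomers in total.

1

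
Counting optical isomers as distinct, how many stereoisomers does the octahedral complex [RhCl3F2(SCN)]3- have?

3

An octahedron has six vertices in three trans pairs; every non-trans pair is cis.
Working through the distinct placements yields 3 geometric isomers: Cl mer, F cis; Cl mer, F trans; Cl fac, F cis.
Each arrangement has an internal mirror plane or centre of symmetry, so none is chiral.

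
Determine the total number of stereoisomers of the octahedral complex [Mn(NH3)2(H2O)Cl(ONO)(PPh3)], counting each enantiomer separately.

The six octahedral sites form three mutually perpendicular trans pairs.
Systematic enumeration (placing each ligand type in turn and discarding arrangements equivalent by rotation or reflection) gives 9 geometric isomers.
Of these, 6 lack any improper symmetry element and so occur as enantiomeric pairs, giving 9 + 6 = 15 stereoisomers in total.

15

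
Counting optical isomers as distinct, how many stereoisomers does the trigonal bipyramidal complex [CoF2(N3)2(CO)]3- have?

6

Placing the ligands in turn and identifying arrangements related by rotation or reflection leaves 5 distinct geometric isomers.
One of these lacks any improper symmetry element and so occurs as an enantiomeric pair, giving 5 + 1 = 6 stereoisomers in total.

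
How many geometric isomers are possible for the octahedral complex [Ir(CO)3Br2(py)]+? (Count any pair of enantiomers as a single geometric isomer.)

3

The six octahedral sites form three mutually perpendicular trans pairs.
There are 3 geometric isomers: CO mer, Br trans; CO fac, Br cis; CO mer, Br cis.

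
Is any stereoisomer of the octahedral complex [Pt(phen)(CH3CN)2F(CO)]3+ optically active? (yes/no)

An octahedron has six vertices in three trans pairs; every non-trans pair is cis.
Each phen is bidentate and must span two cis positions.
Systematic placement gives 4 geometric isomers: CH3CN trans; CH3CN cis (3 arrangements, 2 chiral).
Of these, 2 lack any improper symmetry element and so occur as enantiomeric pairs, giving 4 + 2 = 6 stereoisomers in total.

yes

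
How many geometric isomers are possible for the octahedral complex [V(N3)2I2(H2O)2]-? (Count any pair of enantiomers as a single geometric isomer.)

An octahedron has six vertices in three trans pairs; every non-trans pair is cis.
Systematic placement gives 5 geometric isomers: N3 trans, I trans, H2O trans; N3 cis, I cis, H2O trans; N3 trans, I cis, H2O cis; N3 cis, I cis, H2O cis (chiral); N3 cis, I trans, H2O cis.

5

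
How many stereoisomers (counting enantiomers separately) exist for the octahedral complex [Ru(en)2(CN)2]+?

The six octahedral sites form three mutually perpendicular trans pairs.
Each en is bidentate and must span two cis positions.
There are 2 geometric isomers: CN trans; CN cis (chiral).
One of these lacks any improper symmetry element and so occurs as an enantiomeric pair, giving 2 + 1 = 3 stereoisomers in total.

3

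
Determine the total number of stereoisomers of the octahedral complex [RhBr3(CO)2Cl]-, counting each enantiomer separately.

In an octahedral complex each vertex has one trans partner and four cis neighbours.
There are 3 geometric isomers: Br mer, CO cis; Br mer, CO trans; Br fac, CO cis.
Each arrangement has an internal mirror plane or centre of symmetry, so none is chiral.

3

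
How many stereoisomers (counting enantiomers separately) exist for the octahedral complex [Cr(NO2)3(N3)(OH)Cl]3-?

5

Systematic placement gives 4 geometric isomers: NO2 mer (3 arrangements); NO2 fac (chiral).
One of these lacks any improper symmetry element and so occurs as an enantiomeric pair, giving 4 + 1 = 5 stereoisomers in total.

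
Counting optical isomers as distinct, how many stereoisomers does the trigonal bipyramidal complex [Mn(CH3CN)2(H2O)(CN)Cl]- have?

10

In a trigonal bipyramid the two axial positions differ from the three equatorial ones.
Systematic enumeration (placing each ligand type in turn and discarding arrangements equivalent by rotation or reflection) gives 7 geometric isomers.
Of these, 3 lack any improper symmetry element and so occur as enantiomeric pairs, giving 7 + 3 = 10 stereoisomers in total.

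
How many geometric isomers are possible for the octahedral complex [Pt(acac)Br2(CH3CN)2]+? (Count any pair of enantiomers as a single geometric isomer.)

An octahedron has six vertices in three trans pairs; every non-trans pair is cis.
Each acac is bidentate and must span two cis positions.
There are 3 geometric isomers: Br trans, CH3CN cis; Br cis, CH3CN cis (chiral); Br cis, CH3CN trans.

3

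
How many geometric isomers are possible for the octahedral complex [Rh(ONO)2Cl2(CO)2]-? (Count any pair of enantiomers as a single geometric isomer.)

5

In an octahedral complex each vertex has one trans partner and four cis neighbours.
The distinct arrangements are (5 in all): ONO trans, Cl trans, CO trans; ONO cis, Cl cis, CO trans; ONO trans, Cl cis, CO cis; ONO cis, Cl cis, CO cis (chiral); ONO cis, Cl trans, CO cis.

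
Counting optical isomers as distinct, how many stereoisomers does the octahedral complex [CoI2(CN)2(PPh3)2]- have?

Working through the distinct placements yields 5 geometric isomers: I trans, CN trans, PPh3 trans; I cis, CN trans, PPh3 cis; I cis, CN cis, PPh3 trans; I cis, CN cis, PPh3 cis (chiral); I trans, CN cis, PPh3 cis.
One of these lacks any improper symmetry element and so occurs as an enantiomeric pair, giving 5 + 1 = 6 stereoisomers in total.

6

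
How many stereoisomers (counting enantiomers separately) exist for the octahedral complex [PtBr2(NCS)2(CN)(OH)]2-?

8

Working through the distinct placements yields 6 geometric isomers: Br trans, NCS cis; Br trans, NCS trans; Br cis, NCS cis (3 arrangements, 2 chiral); Br cis, NCS trans.
Of these, 2 lack any improper symmetry element and so occur as enantiomeric pairs, giving 6 + 2 = 8 stereoisomers in total.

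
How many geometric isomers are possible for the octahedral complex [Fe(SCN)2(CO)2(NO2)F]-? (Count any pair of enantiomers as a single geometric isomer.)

The six octahedral sites form three mutually perpendicular trans pairs.
The distinct arrangements are (6 in all): SCN trans, CO trans; SCN cis, CO trans; SCN trans, CO cis; SCN cis, CO cis (3 arrangements, 2 chiral).

6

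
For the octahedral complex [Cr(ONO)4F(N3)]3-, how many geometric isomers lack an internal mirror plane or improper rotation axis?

The distinct arrangements are (2 in all): F and N3 mutually trans; F and N3 mutually cis.
Each arrangement has an internal mirror plane or centre of symmetry, so none is chiral.

0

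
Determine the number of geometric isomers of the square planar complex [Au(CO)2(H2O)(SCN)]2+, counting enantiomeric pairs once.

2

A square has two trans pairs of vertices; adjacent vertices are cis.
Working through the distinct placements yields 2 geometric isomers: CO cis; CO trans.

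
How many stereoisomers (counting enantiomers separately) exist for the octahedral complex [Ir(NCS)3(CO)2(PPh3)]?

3

The six octahedral sites form three mutually perpendicular trans pairs.
Working through the distinct placements yields 3 geometric isomers: NCS mer, CO trans; NCS fac, CO cis; NCS mer, CO cis.
Each arrangement has an internal mirror plane or centre of symmetry, so none is chiral.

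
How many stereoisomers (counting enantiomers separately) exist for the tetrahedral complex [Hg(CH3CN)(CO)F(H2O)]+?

In a tetrahedral complex all four positions are equivalent and every pair of ligands is adjacent — there is no cis/trans distinction.
Only one geometric arrangement is possible; it has no improper symmetry element, so it exists as a pair of enantiomers (2 stereoisomers).

2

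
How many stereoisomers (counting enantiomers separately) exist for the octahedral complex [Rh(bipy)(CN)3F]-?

2

In an octahedral complex each vertex has one trans partner and four cis neighbours.
Each bipy is bidentate and must span two cis positions.
Systematic placement gives 2 geometric isomers: CN mer; CN fac.
Each arrangement has an internal mirror plane or centre of symmetry, so none is chiral.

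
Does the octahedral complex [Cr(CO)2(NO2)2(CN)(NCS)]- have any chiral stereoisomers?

yes

An octahedron has six vertices in three trans pairs; every non-trans pair is cis.
The distinct arrangements are (6 in all): CO cis, NO2 trans; CO cis, NO2 cis (3 arrangements, 2 chiral); CO trans, NO2 trans; CO trans, NO2 cis.
Of these, 2 lack any improper symmetry element and so occur as enantiomeric pairs, giving 6 + 2 = 8 stereoisomers in total.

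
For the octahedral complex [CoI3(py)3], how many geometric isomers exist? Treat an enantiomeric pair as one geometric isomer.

2

Working through the distinct placements yields 2 geometric isomers: I mer; I fac.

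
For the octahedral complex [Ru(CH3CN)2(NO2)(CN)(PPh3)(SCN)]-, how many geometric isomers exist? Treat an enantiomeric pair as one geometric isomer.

Placing the ligands in turn and identifying arrangements related by rotation or reflection leaves 9 distinct geometric isomers.

9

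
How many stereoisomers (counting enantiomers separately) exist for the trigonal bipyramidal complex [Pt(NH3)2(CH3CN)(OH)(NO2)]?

In a trigonal bipyramid the two axial positions differ from the three equatorial ones.
Placing the ligands in turn and identifying arrangements related by rotation or reflection leaves 7 distinct geometric isomers.
Of these, 3 lack any improper symmetry element and so occur as enantiomeric pairs, giving 7 + 3 = 10 stereoisomers in total.

10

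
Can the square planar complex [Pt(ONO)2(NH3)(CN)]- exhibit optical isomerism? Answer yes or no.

A square has two trans pairs of vertices; adjacent vertices are cis.
There are 2 geometric isomers: ONO cis; ONO trans.
Each arrangement has an internal mirror plane or centre of symmetry, so none is chiral.

no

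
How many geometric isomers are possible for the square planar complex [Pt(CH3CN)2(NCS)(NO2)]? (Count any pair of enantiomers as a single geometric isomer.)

A square has two trans pairs of vertices; adjacent vertices are cis.
The distinct arrangements are (2 in all): CH3CN cis; CH3CN trans.

2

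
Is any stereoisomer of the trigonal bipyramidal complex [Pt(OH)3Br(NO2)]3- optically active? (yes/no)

no

In a trigonal bipyramid the two axial positions differ from the three equatorial ones.
The distinct arrangements are (4 in all): Br axial, NO2 axial; Br axial, NO2 equatorial; Br equatorial, NO2 axial; Br equatorial, NO2 equatorial.
Each arrangement has an internal mirror plane or centre of symmetry, so none is chiral.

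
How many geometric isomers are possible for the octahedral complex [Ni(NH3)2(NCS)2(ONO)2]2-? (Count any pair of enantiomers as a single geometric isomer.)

5

An octahedron has six vertices in three trans pairs; every non-trans pair is cis.
Systematic placement gives 5 geometric isomers: NH3 trans, NCS trans, ONO trans; NH3 cis, NCS trans, ONO cis; NH3 cis, NCS cis, ONO trans; NH3 cis, NCS cis, ONO cis (chiral); NH3 trans, NCS cis, ONO cis.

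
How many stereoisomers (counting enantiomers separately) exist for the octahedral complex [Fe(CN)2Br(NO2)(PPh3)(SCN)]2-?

15

The six octahedral sites form three mutually perpendicular trans pairs.
Placing the ligands in turn and identifying arrangements related by rotation or reflection leaves 9 distinct geometric isomers.
Of these, 6 lack any improper symmetry element and so occur as enantiomeric pairs, giving 9 + 6 = 15 stereoisomers in total.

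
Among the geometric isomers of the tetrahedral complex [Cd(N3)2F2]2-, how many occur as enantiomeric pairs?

All four vertices of a tetrahedron are equivalent and mutually adjacent, so cis/trans isomerism cannot arise.
Only one geometric arrangement is possible.

0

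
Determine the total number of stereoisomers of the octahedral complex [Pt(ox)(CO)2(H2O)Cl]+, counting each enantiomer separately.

The six octahedral sites form three mutually perpendicular trans pairs.
Each ox is bidentate and must span two cis positions.
Systematic placement gives 4 geometric isomers: CO trans; CO cis (3 arrangements, 2 chiral).
Of these, 2 lack any improper symmetry element and so occur as enantiomeric pairs, giving 4 + 2 = 6 stereoisomers in total.

6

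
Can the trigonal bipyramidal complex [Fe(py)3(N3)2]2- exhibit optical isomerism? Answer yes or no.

In a trigonal bipyramid the two axial positions differ from the three equatorial ones.
Systematic placement gives 3 geometric isomers: N3 both axial; N3 one axial, one equatorial; N3 both equatorial.
Each arrangement has an internal mirror plane or centre of symmetry, so none is chiral.

no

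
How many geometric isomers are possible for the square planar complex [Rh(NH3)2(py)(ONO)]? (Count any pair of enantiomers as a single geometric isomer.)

2

A square has two trans pairs of vertices; adjacent vertices are cis.
Systematic placement gives 2 geometric isomers: NH3 cis; NH3 trans.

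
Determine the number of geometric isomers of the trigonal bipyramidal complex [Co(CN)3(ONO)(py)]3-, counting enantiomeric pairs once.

4

In a trigonal bipyramid the two axial positions differ from the three equatorial ones.
Systematic placement gives 4 geometric isomers: ONO equatorial, py equatorial; ONO axial, py equatorial; ONO equatorial, py axial; ONO axial, py axial.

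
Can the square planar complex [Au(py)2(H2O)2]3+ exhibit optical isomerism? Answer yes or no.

no

In a square planar complex each vertex has one trans partner and two cis neighbours.
Working through the distinct placements yields 2 geometric isomers: py cis; py trans.
Each arrangement has an internal mirror plane or centre of symmetry, so none is chiral.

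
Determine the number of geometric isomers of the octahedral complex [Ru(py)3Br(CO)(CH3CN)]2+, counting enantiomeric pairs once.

4

An octahedron has six vertices in three trans pairs; every non-trans pair is cis.
Systematic placement gives 4 geometric isomers: py mer (3 arrangements); py fac (chiral).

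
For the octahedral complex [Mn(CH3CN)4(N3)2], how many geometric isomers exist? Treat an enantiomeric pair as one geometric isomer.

Working through the distinct placements yields 2 geometric isomers: N3 trans; N3 cis.

2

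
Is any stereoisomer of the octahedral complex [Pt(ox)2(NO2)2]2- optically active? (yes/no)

The six octahedral sites form three mutually perpendicular trans pairs.
Each ox is bidentate and must span two cis positions.
There are 2 geometric isomers: NO2 trans; NO2 cis (chiral).
One of these lacks any improper symmetry element and so occurs as an enantiomeric pair, giving 2 + 1 = 3 stereoisomers in total.

yes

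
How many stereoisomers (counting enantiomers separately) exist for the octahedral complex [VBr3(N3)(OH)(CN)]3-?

The six octahedral sites form three mutually perpendicular trans pairs.
Working through the distinct placements yields 4 geometric isomers: Br mer (3 arrangements); Br fac (chiral).
One of these lacks any improper symmetry element and so occurs as an enantiomeric pair, giving 4 + 1 = 5 stereoisomers in total.

5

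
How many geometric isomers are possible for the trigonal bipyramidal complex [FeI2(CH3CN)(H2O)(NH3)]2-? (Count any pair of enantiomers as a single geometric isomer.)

In a trigonal bipyramid the two axial positions differ from the three equatorial ones.
Placing the ligands in turn and identifying arrangements related by rotation or reflection leaves 7 distinct geometric isomers.

7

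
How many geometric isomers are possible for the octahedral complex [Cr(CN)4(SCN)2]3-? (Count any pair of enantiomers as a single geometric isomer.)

2

The six octahedral sites form three mutually perpendicular trans pairs.
Systematic placement gives 2 geometric isomers: SCN trans; SCN cis.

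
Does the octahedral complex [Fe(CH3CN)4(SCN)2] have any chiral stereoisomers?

no

Systematic placement gives 2 geometric isomers: SCN trans; SCN cis.
Each arrangement has an internal mirror plane or centre of symmetry, so none is chiral.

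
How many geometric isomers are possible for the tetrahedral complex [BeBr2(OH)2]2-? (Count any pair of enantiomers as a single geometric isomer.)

1

All four vertices of a tetrahedron are equivalent and mutually adjacent, so cis/trans isomerism cannot arise.
Only one geometric arrangement is possible.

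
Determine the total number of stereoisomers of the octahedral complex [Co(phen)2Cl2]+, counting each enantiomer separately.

Each phen is bidentate and must span two cis positions.
Working through the distinct placements yields 2 geometric isomers: Cl trans; Cl cis (chiral).
One of these lacks any improper symmetry element and so occurs as an enantiomeric pair, giving 2 + 1 = 3 stereoisomers in total.

3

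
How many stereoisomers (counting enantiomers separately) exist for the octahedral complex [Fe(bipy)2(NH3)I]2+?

3

The six octahedral sites form three mutually perpendicular trans pairs.
Each bipy is bidentate and must span two cis positions.
There are 2 geometric isomers: NH3 and I mutually trans; NH3 and I mutually cis (chiral).
One of these lacks any improper symmetry element and so occurs as an enantiomeric pair, giving 2 + 1 = 3 stereoisomers in total.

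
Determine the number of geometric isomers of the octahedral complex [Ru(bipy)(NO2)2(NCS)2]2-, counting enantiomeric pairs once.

3

Each bipy is bidentate and must span two cis positions.
There are 3 geometric isomers: NO2 cis, NCS trans; NO2 cis, NCS cis (chiral); NO2 trans, NCS cis.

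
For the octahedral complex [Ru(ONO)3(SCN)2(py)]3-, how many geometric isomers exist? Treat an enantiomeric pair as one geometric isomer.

In an octahedral complex each vertex has one trans partner and four cis neighbours.
Working through the distinct placements yields 3 geometric isomers: ONO mer, SCN cis; ONO mer, SCN trans; ONO fac, SCN cis.

3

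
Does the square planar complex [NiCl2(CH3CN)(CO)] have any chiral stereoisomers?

There are 2 geometric isomers: Cl cis; Cl trans.
Each arrangement has an internal mirror plane or centre of symmetry, so none is chiral.

no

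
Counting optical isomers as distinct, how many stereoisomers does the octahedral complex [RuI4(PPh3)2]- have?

The six octahedral sites form three mutually perpendicular trans pairs.
Working through the distinct placements yields 2 geometric isomers: PPh3 trans; PPh3 cis.
Each arrangement has an internal mirror plane or centre of symmetry, so none is chiral.

2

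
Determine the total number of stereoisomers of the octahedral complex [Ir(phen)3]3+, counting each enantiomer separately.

An octahedron has six vertices in three trans pairs; every non-trans pair is cis.
Each phen is bidentate and must span two cis positions.
Only one geometric arrangement is possible; it has no improper symmetry element, so it exists as a pair of enantiomers (2 stereoisomers).

2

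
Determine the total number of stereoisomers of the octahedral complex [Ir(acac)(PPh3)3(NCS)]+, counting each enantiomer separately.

2

The six octahedral sites form three mutually perpendicular trans pairs.
Each acac is bidentate and must span two cis positions.
The distinct arrangements are (2 in all): PPh3 fac; PPh3 mer.
Each arrangement has an internal mirror plane or centre of symmetry, so none is chiral.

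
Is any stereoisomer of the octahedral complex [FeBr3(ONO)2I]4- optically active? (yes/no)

The six octahedral sites form three mutually perpendicular trans pairs.
The distinct arrangements are (3 in all): Br mer, ONO trans; Br mer, ONO cis; Br fac, ONO cis.
Each arrangement has an internal mirror plane or centre of symmetry, so none is chiral.

no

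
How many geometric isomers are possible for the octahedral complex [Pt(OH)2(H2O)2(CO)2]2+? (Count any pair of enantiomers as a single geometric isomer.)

5

In an octahedral complex each vertex has one trans partner and four cis neighbours.
The distinct arrangements are (5 in all): OH trans, H2O trans, CO trans; OH cis, H2O cis, CO trans; OH trans, H2O cis, CO cis; OH cis, H2O cis, CO cis (chiral); OH cis, H2O trans, CO cis.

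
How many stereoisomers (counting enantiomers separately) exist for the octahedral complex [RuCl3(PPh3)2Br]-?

An octahedron has six vertices in three trans pairs; every non-trans pair is cis.
There are 3 geometric isomers: Cl mer, PPh3 trans; Cl fac, PPh3 cis; Cl mer, PPh3 cis.
Each arrangement has an internal mirror plane or centre of symmetry, so none is chiral.

3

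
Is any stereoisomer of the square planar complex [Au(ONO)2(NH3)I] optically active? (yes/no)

A square has two trans pairs of vertices; adjacent vertices are cis.
The distinct arrangements are (2 in all): ONO cis; ONO trans.
Each arrangement has an internal mirror plane or centre of symmetry, so none is chiral.

no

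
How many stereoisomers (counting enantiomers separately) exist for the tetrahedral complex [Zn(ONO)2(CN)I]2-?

1

All four vertices of a tetrahedron are equivalent and mutually adjacent, so cis/trans isomerism cannot arise.
Only one geometric arrangement is possible.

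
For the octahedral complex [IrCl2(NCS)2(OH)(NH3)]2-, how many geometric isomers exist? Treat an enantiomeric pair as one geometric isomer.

6

An octahedron has six vertices in three trans pairs; every non-trans pair is cis.
The distinct arrangements are (6 in all): Cl trans, NCS trans; Cl trans, NCS cis; Cl cis, NCS cis (3 arrangements, 2 chiral); Cl cis, NCS trans.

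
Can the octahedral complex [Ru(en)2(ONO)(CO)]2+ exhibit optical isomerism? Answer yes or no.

yes

Each en is bidentate and must span two cis positions.
Working through the distinct placements yields 2 geometric isomers: ONO and CO mutually trans; ONO and CO mutually cis (chiral).
One of these lacks any improper symmetry element and so occurs as an enantiomeric pair, giving 2 + 1 = 3 stereoisomers in total.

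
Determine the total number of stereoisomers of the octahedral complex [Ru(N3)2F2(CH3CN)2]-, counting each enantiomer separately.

6

An octahedron has six vertices in three trans pairs; every non-trans pair is cis.
Working through the distinct placements yields 5 geometric isomers: N3 trans, F trans, CH3CN trans; N3 cis, F cis, CH3CN trans; N3 trans, F cis, CH3CN cis; N3 cis, F cis, CH3CN cis (chiral); N3 cis, F trans, CH3CN cis.
One of these lacks any improper symmetry element and so occurs as an enantiomeric pair, giving 5 + 1 = 6 stereoisomers in total.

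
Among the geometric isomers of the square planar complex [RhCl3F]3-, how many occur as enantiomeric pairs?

In a square planar complex each vertex has one trans partner and two cis neighbours.
Only one geometric arrangement is possible.

0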